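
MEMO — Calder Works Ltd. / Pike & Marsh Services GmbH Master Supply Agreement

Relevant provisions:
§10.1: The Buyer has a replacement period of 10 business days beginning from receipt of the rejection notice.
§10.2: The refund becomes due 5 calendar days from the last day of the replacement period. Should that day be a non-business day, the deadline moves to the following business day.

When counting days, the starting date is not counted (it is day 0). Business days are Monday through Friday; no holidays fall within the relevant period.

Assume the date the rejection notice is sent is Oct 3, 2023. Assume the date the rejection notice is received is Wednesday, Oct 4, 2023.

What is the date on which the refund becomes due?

The last day of the replacement period: 10 business days after Wednesday, Oct 4, 2023, skipping weekends — Oct 5, Oct 6, Oct 9, Oct 10, Oct 11, Oct 12, Oct 13, Oct 16, Oct 17, Oct 18 — lands on Wednesday, Oct 18, 2023.
The date on which the refund becomes due: Oct 18, 2023 + 5 days = Oct 23, 2023. Oct 23, 2023 is a Monday, so no roll-forward applies.

Oct 23, 2023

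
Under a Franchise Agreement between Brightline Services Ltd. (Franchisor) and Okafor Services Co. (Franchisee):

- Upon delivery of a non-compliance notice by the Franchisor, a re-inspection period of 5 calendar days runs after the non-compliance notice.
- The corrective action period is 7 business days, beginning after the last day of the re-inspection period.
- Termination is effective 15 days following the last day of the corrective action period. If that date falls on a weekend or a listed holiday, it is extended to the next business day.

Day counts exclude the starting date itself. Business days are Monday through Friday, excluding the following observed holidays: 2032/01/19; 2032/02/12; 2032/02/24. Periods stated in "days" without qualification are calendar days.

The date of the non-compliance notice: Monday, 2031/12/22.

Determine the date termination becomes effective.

The last day of the re-inspection period: 5 calendar days after 2031/12/22 is 2031/12/27.
The last day of the corrective action period: counting 7 business days from Saturday, 2031/12/27 (Dec 29, Dec 30, Dec 31, Jan 1, Jan 2, Jan 5, Jan 6, skipping weekends) reaches Tuesday, 2032/01/06.
The date termination becomes effective: 2032/01/06 + 15 days = 2032/01/21. 2032/01/21 is a Wednesday and is not a listed holiday, so no roll-forward applies.

2032/01/21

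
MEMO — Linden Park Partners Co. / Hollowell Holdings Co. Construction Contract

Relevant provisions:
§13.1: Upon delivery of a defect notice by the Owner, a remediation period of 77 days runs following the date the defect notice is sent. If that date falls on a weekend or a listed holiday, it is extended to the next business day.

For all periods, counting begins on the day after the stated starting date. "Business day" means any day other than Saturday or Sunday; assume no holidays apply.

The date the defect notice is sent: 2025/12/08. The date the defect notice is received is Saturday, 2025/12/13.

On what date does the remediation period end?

Adding 77 calendar days to 2025/12/08 gives 2026/02/23, which is the last day of the remediation period. 2026/02/23 is a Monday, so no roll-forward applies.

2026/02/23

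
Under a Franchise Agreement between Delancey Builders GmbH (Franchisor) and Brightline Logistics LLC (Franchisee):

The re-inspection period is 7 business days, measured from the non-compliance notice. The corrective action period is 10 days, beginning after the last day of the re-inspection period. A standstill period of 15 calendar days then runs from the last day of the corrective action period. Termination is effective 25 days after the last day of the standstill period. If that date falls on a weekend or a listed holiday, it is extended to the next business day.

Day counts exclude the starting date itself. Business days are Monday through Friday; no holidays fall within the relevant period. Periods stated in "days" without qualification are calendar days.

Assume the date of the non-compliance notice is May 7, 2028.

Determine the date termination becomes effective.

July 5, 2028

From Sunday, May 7, 2028, 7 business days (May 8, May 9, May 10, May 11, May 12, May 15, May 16, skipping weekends) brings us to Tuesday, May 16, 2028, which is the last day of the re-inspection period.
Adding 10 calendar days to May 16, 2028 gives May 26, 2028, which is the last day of the corrective action period.
The last day of the standstill period: May 26, 2028 + 15 days = June 10, 2028.
The date termination becomes effective: 25 calendar days after June 10, 2028 is July 5, 2028. July 5, 2028 is a Wednesday, so no roll-forward applies.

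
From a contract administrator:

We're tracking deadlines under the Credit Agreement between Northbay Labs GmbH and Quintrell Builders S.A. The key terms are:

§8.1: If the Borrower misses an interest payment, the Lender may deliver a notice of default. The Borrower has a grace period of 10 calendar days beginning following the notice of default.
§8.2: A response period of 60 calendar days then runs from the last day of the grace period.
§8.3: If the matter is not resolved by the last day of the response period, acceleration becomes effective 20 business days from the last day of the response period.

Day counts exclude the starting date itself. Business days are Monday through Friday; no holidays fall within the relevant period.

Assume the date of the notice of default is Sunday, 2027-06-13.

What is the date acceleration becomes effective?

2027-09-17

The last day of the grace period: 2027-06-13 + 10 days = 2027-06-23.
The last day of the response period: 60 calendar days after 2027-06-23 is 2027-08-22.
From Sunday, 2027-08-22, 20 business days (Aug 23, Aug 24, Aug 25, Aug 26, …, Sep 15, Sep 16, Sep 17, skipping weekends) brings us to Friday, 2027-09-17, which is the date acceleration becomes effective.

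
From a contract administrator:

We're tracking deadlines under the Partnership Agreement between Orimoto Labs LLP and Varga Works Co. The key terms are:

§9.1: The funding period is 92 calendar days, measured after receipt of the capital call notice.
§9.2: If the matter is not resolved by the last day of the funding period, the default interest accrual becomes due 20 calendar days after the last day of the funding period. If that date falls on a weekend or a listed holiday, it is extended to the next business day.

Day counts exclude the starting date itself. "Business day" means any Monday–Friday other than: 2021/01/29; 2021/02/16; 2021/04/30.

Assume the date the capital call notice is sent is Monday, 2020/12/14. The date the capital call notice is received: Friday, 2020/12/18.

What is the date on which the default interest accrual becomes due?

Adding 92 calendar days to 2020/12/18 gives 2021/03/20, which is the last day of the funding period.
The date on which the default interest accrual becomes due: 2021/03/20 + 20 days = 2021/04/09. 2021/04/09 is a Friday and is not a listed holiday, so no roll-forward applies.

2021/04/09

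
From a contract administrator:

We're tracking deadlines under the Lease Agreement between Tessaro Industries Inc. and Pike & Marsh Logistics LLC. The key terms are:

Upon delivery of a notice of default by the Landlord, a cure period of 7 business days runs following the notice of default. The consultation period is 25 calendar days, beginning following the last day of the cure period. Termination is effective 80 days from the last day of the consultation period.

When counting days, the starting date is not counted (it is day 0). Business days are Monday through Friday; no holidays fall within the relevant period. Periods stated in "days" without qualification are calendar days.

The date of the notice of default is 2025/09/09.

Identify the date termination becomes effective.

2026/01/01

The last day of the cure period: 7 business days after Tuesday, 2025/09/09, skipping weekends — Sep 10, Sep 11, Sep 12, Sep 15, Sep 16, Sep 17, Sep 18 — lands on Thursday, 2025/09/18.
The last day of the consultation period: 2025/09/18 + 25 days = 2025/10/13.
The date termination becomes effective: 2025/10/13 + 80 days = 2026/01/01.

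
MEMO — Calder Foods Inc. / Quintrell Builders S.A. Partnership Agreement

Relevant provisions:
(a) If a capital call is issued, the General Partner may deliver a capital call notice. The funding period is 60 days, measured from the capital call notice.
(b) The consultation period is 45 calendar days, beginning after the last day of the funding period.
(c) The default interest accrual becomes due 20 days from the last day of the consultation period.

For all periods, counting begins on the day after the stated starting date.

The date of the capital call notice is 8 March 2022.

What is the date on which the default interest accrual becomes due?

11 July 2022

The last day of the funding period: 60 calendar days after 8 March 2022 is 7 May 2022.
The last day of the consultation period: 7 May 2022 + 45 days = 21 June 2022.
Adding 20 calendar days to 21 June 2022 gives 11 July 2022, which is the date on which the default interest accrual becomes due.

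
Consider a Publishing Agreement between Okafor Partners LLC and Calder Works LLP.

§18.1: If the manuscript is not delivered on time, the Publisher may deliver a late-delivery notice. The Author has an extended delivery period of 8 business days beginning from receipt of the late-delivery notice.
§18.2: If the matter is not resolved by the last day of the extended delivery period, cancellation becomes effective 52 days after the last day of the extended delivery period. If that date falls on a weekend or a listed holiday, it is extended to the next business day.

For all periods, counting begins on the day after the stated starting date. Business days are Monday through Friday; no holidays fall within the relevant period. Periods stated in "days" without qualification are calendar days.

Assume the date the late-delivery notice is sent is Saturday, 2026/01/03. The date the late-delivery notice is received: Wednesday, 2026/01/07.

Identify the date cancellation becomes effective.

2026/03/12

From Wednesday, 2026/01/07, 8 business days (Jan 8, Jan 9, Jan 12, Jan 13, Jan 14, Jan 15, Jan 16, Jan 19, skipping weekends) brings us to Monday, 2026/01/19, which is the last day of the extended delivery period.
The date cancellation becomes effective: 52 calendar days after 2026/01/19 is 2026/03/12. 2026/03/12 is a Thursday, so no roll-forward applies.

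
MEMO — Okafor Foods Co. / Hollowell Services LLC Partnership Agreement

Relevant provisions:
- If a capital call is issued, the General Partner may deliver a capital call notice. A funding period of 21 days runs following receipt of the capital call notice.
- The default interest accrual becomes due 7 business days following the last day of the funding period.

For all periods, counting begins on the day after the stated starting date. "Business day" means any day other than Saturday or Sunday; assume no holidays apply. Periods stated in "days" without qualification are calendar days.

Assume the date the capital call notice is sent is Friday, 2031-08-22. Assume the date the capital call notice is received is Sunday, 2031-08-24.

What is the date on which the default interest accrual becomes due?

The last day of the funding period: 2031-08-24 + 21 days = 2031-09-14.
The date on which the default interest accrual becomes due: 7 business days after Sunday, 2031-09-14, skipping weekends — Sep 15, Sep 16, Sep 17, Sep 18, Sep 19, Sep 22, Sep 23 — lands on Tuesday, 2031-09-23.

2031-09-23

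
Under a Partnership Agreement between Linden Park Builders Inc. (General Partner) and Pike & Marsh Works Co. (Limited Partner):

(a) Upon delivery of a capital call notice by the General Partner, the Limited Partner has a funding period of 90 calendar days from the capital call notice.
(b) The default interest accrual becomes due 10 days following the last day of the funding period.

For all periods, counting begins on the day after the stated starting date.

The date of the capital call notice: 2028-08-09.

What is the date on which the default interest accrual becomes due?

Adding 90 calendar days to 2028-08-09 gives 2028-11-07, which is the last day of the funding period.
The date on which the default interest accrual becomes due: 10 calendar days after 2028-11-07 is 2028-11-17.

2028-11-17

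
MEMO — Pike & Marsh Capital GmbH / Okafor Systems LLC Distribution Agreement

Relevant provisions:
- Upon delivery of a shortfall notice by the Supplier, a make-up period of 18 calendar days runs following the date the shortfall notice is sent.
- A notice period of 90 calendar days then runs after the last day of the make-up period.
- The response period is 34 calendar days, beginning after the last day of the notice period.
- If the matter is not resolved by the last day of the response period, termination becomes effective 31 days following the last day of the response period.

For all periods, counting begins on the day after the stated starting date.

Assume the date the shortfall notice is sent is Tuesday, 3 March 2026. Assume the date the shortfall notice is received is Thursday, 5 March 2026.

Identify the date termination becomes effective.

Adding 18 calendar days to 3 March 2026 gives 21 March 2026, which is the last day of the make-up period.
The last day of the notice period: 21 March 2026 + 90 days = 19 June 2026.
The last day of the response period: 19 June 2026 + 34 days = 23 July 2026.
The date termination becomes effective: 31 calendar days after 23 July 2026 is 23 August 2026.

23 August 2026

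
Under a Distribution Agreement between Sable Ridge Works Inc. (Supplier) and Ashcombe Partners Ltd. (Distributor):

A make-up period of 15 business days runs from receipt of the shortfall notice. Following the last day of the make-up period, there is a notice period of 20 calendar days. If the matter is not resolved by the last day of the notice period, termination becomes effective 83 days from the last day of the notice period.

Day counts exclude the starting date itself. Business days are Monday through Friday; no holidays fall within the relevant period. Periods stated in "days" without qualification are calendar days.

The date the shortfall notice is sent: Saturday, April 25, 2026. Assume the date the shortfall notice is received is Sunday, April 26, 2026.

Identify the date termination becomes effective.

The last day of the make-up period: counting 15 business days from Sunday, April 26, 2026 (Apr 27, Apr 28, Apr 29, Apr 30, …, May 13, May 14, May 15, skipping weekends) reaches Friday, May 15, 2026.
The last day of the notice period: 20 calendar days after May 15, 2026 is June 4, 2026.
The date termination becomes effective: June 4, 2026 + 83 days = August 26, 2026.

August 26, 2026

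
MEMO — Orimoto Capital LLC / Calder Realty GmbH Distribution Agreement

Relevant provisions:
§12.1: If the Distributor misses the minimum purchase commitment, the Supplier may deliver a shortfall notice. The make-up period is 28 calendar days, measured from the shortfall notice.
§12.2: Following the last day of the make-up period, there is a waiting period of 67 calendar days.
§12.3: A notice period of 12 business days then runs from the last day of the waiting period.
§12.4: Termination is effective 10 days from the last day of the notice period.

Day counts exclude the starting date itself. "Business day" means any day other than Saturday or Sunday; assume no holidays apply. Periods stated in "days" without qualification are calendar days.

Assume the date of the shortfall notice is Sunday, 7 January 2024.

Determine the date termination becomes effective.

9 May 2024

The last day of the make-up period: 7 January 2024 + 28 days = 4 February 2024.
The last day of the waiting period: 67 calendar days after 4 February 2024 is 11 April 2024.
From Thursday, 11 April 2024, 12 business days (Apr 12, Apr 15, Apr 16, Apr 17, …, Apr 25, Apr 26, Apr 29, skipping weekends) brings us to Monday, 29 April 2024, which is the last day of the notice period.
Adding 10 calendar days to 29 April 2024 gives 9 May 2024, which is the date termination becomes effective.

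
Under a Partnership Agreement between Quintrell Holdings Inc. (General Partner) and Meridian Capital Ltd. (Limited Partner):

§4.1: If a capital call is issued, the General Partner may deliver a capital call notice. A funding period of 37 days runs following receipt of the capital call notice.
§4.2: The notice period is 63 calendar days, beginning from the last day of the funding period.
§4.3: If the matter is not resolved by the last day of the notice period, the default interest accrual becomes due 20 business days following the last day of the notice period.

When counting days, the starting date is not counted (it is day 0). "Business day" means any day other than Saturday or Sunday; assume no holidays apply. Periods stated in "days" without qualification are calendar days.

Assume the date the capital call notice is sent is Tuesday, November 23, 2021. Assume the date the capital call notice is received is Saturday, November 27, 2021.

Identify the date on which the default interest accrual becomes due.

April 4, 2022

The last day of the funding period: 37 calendar days after November 27, 2021 is January 3, 2022.
The last day of the notice period: 63 calendar days after January 3, 2022 is March 7, 2022.
The date on which the default interest accrual becomes due: counting 20 business days from Monday, March 7, 2022 (Mar 8, Mar 9, Mar 10, Mar 11, …, Mar 31, Apr 1, Apr 4, skipping weekends) reaches Monday, April 4, 2022.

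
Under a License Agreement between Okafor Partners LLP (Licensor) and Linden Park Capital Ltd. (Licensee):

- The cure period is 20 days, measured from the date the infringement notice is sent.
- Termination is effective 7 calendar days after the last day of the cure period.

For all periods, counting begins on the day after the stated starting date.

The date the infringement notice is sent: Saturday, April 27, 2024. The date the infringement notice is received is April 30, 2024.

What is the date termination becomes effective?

The last day of the cure period: April 27, 2024 + 20 days = May 17, 2024.
The date termination becomes effective: May 17, 2024 + 7 days = May 24, 2024.

May 24, 2024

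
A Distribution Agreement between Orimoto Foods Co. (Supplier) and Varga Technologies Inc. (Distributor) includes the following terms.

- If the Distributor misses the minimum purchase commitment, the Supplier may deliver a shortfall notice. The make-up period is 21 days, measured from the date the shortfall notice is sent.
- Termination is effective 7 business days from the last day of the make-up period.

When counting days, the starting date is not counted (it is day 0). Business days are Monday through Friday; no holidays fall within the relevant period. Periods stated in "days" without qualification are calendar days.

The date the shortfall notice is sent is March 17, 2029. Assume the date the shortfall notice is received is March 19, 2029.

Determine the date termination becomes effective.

The last day of the make-up period: 21 calendar days after March 17, 2029 is April 7, 2029.
The date termination becomes effective: counting 7 business days from Saturday, April 7, 2029 (Apr 9, Apr 10, Apr 11, Apr 12, Apr 13, Apr 16, Apr 17, skipping weekends) reaches Tuesday, April 17, 2029.

April 17, 2029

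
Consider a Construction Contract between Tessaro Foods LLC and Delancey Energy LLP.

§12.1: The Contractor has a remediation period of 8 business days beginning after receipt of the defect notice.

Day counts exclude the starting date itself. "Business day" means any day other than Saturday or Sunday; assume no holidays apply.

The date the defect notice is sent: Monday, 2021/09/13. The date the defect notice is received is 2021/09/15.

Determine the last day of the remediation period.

2021/09/27

The last day of the remediation period: 8 business days after Wednesday, 2021/09/15, skipping weekends — Sep 16, Sep 17, Sep 20, Sep 21, Sep 22, Sep 23, Sep 24, Sep 27 — lands on Monday, 2021/09/27.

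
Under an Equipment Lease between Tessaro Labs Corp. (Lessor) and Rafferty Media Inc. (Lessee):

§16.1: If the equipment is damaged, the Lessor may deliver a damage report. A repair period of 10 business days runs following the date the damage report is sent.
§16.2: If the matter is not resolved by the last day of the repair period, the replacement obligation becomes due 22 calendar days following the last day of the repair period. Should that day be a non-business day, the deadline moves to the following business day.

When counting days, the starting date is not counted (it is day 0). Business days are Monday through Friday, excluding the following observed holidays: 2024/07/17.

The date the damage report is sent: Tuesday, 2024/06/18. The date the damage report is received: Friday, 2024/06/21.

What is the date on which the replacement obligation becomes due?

The last day of the repair period: counting 10 business days from Tuesday, 2024/06/18 (Jun 19, Jun 20, Jun 21, Jun 24, Jun 25, Jun 26, Jun 27, Jun 28, Jul 1, Jul 2, skipping weekends) reaches Tuesday, 2024/07/02.
The date on which the replacement obligation becomes due: 2024/07/02 + 22 days = 2024/07/24. 2024/07/24 is a Wednesday and is not a listed holiday, so no roll-forward applies.

2024/07/24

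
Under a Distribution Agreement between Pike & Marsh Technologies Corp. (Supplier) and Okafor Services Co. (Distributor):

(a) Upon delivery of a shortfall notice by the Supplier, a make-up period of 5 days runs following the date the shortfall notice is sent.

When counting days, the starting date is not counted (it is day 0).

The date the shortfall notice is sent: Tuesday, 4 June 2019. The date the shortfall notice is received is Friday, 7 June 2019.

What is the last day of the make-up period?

The last day of the make-up period: 5 calendar days after 4 June 2019 is 9 June 2019.

9 June 2019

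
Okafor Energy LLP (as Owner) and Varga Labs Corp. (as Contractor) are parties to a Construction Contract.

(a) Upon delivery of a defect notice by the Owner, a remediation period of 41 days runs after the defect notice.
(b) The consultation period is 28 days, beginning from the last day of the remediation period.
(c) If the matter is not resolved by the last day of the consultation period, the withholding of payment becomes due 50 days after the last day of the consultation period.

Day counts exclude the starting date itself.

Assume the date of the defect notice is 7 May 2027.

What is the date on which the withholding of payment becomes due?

Adding 41 calendar days to 7 May 2027 gives 17 June 2027, which is the last day of the remediation period.
The last day of the consultation period: 17 June 2027 + 28 days = 15 July 2027.
Adding 50 calendar days to 15 July 2027 gives 3 September 2027, which is the date on which the withholding of payment becomes due.

3 September 2027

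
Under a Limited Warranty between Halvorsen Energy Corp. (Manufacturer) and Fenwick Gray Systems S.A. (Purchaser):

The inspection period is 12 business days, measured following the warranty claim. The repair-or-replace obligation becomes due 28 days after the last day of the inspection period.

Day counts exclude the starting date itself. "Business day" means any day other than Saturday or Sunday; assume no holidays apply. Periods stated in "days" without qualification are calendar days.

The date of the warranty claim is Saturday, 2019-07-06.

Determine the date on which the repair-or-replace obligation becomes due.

2019-08-20

The last day of the inspection period: counting 12 business days from Saturday, 2019-07-06 (Jul 8, Jul 9, Jul 10, Jul 11, …, Jul 19, Jul 22, Jul 23, skipping weekends) reaches Tuesday, 2019-07-23.
The date on which the repair-or-replace obligation becomes due: 28 calendar days after 2019-07-23 is 2019-08-20.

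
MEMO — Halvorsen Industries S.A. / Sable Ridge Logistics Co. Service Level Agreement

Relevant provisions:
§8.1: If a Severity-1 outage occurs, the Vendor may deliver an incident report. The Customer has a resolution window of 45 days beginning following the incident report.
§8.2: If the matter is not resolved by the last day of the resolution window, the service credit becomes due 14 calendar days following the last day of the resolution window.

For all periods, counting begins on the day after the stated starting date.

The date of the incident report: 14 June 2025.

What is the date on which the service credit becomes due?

12 August 2025

The last day of the resolution window: 45 calendar days after 14 June 2025 is 29 July 2025.
The date on which the service credit becomes due: 29 July 2025 + 14 days = 12 August 2025.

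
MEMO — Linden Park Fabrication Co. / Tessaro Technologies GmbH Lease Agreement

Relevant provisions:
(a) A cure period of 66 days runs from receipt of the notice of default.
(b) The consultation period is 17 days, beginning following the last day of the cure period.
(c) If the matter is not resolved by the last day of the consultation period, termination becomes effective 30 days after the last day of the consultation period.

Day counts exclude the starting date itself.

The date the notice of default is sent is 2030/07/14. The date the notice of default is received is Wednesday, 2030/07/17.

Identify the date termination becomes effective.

Adding 66 calendar days to 2030/07/17 gives 2030/09/21, which is the last day of the cure period.
The last day of the consultation period: 2030/09/21 + 17 days = 2030/10/08.
Adding 30 calendar days to 2030/10/08 gives 2030/11/07, which is the date termination becomes effective.

2030/11/07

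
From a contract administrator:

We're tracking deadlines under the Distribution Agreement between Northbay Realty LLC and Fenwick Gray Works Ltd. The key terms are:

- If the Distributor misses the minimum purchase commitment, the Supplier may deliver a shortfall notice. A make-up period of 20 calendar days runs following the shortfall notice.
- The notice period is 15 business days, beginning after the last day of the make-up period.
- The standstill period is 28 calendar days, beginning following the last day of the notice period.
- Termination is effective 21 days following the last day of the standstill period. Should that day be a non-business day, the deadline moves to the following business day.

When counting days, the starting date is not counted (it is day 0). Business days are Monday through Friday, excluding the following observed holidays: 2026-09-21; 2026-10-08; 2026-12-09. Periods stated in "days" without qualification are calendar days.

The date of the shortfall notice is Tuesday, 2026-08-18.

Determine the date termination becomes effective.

2026-11-17

Adding 20 calendar days to 2026-08-18 gives 2026-09-07, which is the last day of the make-up period.
The last day of the notice period: 15 business days after Monday, 2026-09-07, skipping weekends and the listed holiday on Sep 21 — Sep 8, Sep 9, Sep 10, Sep 11, …, Sep 25, Sep 28, Sep 29 — lands on Tuesday, 2026-09-29.
Adding 28 calendar days to 2026-09-29 gives 2026-10-27, which is the last day of the standstill period.
The date termination becomes effective: 2026-10-27 + 21 days = 2026-11-17. 2026-11-17 is a Tuesday and is not a listed holiday, so no roll-forward applies.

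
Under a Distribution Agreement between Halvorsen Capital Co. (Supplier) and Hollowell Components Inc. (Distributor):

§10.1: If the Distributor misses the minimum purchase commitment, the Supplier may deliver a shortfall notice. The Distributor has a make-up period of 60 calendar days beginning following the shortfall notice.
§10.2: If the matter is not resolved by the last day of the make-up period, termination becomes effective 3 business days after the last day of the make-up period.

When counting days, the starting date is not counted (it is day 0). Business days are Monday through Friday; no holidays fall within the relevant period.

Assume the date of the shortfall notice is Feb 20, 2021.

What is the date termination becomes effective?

Apr 26, 2021

Adding 60 calendar days to Feb 20, 2021 gives Apr 21, 2021, which is the last day of the make-up period.
From Wednesday, Apr 21, 2021, 3 business days (Apr 22, Apr 23, Apr 26, skipping weekends) brings us to Monday, Apr 26, 2021, which is the date termination becomes effective.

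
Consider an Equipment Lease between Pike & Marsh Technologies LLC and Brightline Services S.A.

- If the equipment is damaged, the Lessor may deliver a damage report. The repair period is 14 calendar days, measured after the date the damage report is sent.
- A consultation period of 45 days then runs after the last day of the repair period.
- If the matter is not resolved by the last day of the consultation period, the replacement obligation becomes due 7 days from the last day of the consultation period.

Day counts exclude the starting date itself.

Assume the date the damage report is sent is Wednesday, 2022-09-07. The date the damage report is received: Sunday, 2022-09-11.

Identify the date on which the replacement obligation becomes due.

2022-11-12

Adding 14 calendar days to 2022-09-07 gives 2022-09-21, which is the last day of the repair period.
The last day of the consultation period: 45 calendar days after 2022-09-21 is 2022-11-05.
The date on which the replacement obligation becomes due: 2022-11-05 + 7 days = 2022-11-12.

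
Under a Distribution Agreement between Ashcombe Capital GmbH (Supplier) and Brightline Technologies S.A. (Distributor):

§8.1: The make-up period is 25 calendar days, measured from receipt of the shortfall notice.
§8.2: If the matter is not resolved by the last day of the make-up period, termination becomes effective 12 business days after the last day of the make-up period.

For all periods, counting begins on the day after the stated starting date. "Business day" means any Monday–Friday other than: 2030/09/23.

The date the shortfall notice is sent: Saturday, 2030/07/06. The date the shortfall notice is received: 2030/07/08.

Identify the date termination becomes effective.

The last day of the make-up period: 2030/07/08 + 25 days = 2030/08/02.
From Friday, 2030/08/02, 12 business days (Aug 5, Aug 6, Aug 7, Aug 8, …, Aug 16, Aug 19, Aug 20, skipping weekends) brings us to Tuesday, 2030/08/20, which is the date termination becomes effective.

2030/08/20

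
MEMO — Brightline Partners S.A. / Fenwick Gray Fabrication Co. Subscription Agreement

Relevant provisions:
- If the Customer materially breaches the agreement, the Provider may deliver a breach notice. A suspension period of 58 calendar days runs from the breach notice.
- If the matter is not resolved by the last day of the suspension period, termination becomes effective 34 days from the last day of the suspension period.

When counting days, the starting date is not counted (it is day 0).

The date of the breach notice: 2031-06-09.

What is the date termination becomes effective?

2031-09-09

The last day of the suspension period: 58 calendar days after 2031-06-09 is 2031-08-06.
The date termination becomes effective: 2031-08-06 + 34 days = 2031-09-09.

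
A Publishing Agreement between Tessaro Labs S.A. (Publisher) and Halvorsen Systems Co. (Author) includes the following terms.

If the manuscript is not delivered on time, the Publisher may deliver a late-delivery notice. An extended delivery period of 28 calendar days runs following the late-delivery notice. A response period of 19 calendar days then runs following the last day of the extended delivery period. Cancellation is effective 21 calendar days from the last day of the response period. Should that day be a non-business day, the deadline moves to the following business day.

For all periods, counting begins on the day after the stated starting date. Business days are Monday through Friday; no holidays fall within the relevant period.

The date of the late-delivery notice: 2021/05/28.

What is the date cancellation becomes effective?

The last day of the extended delivery period: 2021/05/28 + 28 days = 2021/06/25.
Adding 19 calendar days to 2021/06/25 gives 2021/07/14, which is the last day of the response period.
The date cancellation becomes effective: 2021/07/14 + 21 days = 2021/08/04. 2021/08/04 is a Wednesday, so no roll-forward applies.

2021/08/04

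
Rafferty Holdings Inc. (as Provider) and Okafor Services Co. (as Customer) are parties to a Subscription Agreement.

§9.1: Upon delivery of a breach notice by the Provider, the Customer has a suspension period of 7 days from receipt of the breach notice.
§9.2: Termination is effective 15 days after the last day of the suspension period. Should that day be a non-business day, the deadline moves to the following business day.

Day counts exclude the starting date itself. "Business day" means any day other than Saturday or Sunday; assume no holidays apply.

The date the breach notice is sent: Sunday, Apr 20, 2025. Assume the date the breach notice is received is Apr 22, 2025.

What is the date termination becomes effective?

The last day of the suspension period: 7 calendar days after Apr 22, 2025 is Apr 29, 2025.
Adding 15 calendar days to Apr 29, 2025 gives May 14, 2025, which is the date termination becomes effective. May 14, 2025 is a Wednesday, so no roll-forward applies.

May 14, 2025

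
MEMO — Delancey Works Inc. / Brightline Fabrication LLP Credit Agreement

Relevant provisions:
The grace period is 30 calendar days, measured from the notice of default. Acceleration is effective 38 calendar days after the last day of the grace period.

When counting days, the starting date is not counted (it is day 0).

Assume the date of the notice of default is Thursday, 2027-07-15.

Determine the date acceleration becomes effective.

2027-09-21

Adding 30 calendar days to 2027-07-15 gives 2027-08-14, which is the last day of the grace period.
The date acceleration becomes effective: 2027-08-14 + 38 days = 2027-09-21.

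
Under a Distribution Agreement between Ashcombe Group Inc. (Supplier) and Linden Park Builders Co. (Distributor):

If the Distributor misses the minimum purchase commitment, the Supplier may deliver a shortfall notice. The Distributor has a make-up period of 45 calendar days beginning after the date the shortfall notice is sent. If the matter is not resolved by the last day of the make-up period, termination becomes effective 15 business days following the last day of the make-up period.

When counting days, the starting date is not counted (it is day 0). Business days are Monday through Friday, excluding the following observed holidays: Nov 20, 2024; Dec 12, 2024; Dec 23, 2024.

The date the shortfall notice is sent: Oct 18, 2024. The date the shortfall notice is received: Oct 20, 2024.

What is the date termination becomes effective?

Adding 45 calendar days to Oct 18, 2024 gives Dec 2, 2024, which is the last day of the make-up period.
From Monday, Dec 2, 2024, 15 business days (Dec 3, Dec 4, Dec 5, Dec 6, …, Dec 20, Dec 24, Dec 25, skipping weekends and the listed holidays on Dec 12, Dec 23) brings us to Wednesday, Dec 25, 2024, which is the date termination becomes effective.

Dec 25, 2024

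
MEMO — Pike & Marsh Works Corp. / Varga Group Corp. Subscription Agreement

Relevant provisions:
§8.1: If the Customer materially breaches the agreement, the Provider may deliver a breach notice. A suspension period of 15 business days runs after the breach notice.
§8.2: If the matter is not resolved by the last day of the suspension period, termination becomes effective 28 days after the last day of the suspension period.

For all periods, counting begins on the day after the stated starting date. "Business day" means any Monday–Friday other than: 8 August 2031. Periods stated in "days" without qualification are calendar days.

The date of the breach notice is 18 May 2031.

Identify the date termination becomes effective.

The last day of the suspension period: counting 15 business days from Sunday, 18 May 2031 (May 19, May 20, May 21, May 22, …, Jun 4, Jun 5, Jun 6, skipping weekends) reaches Friday, 6 June 2031.
The date termination becomes effective: 28 calendar days after 6 June 2031 is 4 July 2031.

4 July 2031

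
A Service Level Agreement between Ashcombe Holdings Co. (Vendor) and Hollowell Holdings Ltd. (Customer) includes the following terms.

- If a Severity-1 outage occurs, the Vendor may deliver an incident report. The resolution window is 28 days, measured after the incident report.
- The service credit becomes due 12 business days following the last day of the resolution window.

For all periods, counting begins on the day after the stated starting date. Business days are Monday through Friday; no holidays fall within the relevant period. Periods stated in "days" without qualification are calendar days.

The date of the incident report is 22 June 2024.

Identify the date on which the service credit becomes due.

6 August 2024

The last day of the resolution window: 22 June 2024 + 28 days = 20 July 2024.
The date on which the service credit becomes due: counting 12 business days from Saturday, 20 July 2024 (Jul 22, Jul 23, Jul 24, Jul 25, …, Aug 2, Aug 5, Aug 6, skipping weekends) reaches Tuesday, 6 August 2024.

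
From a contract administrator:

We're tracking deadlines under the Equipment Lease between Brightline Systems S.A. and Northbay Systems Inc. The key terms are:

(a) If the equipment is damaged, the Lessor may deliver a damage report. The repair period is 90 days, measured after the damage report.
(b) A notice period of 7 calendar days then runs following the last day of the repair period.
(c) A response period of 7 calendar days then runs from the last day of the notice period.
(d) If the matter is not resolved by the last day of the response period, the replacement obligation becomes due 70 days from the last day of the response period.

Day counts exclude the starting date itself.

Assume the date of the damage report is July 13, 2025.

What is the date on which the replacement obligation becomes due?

January 3, 2026

The last day of the repair period: 90 calendar days after July 13, 2025 is October 11, 2025.
Adding 7 calendar days to October 11, 2025 gives October 18, 2025, which is the last day of the notice period.
The last day of the response period: October 18, 2025 + 7 days = October 25, 2025.
The date on which the replacement obligation becomes due: October 25, 2025 + 70 days = January 3, 2026.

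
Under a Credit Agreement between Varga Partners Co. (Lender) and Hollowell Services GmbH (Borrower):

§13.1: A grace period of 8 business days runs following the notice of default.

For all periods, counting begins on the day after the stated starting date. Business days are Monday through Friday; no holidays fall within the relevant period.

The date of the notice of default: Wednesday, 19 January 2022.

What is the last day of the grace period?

31 January 2022

From Wednesday, 19 January 2022, 8 business days (Jan 20, Jan 21, Jan 24, Jan 25, Jan 26, Jan 27, Jan 28, Jan 31, skipping weekends) brings us to Monday, 31 January 2022, which is the last day of the grace period.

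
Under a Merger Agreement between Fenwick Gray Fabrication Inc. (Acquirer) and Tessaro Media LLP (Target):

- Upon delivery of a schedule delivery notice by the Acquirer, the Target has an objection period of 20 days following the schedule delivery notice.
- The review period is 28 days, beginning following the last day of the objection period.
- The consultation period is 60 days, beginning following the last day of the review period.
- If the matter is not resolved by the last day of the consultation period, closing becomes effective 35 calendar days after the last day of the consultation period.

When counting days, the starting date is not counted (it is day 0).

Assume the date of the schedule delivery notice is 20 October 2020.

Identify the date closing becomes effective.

The last day of the objection period: 20 calendar days after 20 October 2020 is 9 November 2020.
The last day of the review period: 9 November 2020 + 28 days = 7 December 2020.
The last day of the consultation period: 60 calendar days after 7 December 2020 is 5 February 2021.
Adding 35 calendar days to 5 February 2021 gives 12 March 2021, which is the date closing becomes effective.

12 March 2021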